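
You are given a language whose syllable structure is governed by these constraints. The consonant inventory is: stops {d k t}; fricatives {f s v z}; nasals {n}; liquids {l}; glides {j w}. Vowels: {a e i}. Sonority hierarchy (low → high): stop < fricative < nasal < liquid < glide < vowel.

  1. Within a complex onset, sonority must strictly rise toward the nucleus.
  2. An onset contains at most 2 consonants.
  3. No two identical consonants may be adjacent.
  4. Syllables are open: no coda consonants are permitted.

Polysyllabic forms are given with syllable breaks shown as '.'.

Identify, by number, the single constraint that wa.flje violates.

2

wa.flje: syllable 2 onset /flj/ has 3 consonants (> 2).
This is a violation of constraint 2: "An onset contains at most 2 consonants."
The remaining constraints (1, 3, 4) are satisfied.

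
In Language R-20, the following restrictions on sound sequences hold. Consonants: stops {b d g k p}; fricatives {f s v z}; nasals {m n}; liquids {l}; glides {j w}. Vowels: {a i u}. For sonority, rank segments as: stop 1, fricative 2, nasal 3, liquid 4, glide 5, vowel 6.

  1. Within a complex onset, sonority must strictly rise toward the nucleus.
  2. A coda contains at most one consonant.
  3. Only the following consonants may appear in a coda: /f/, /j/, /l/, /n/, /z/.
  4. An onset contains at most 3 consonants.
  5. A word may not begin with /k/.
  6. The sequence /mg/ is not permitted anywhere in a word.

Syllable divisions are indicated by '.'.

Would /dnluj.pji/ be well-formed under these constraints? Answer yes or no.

/dnluj.pji/ — σ1 onset /dnl/ (1→3→4 rises), coda /j/ ok; σ2 onset /pj/ (1→5 rises), coda /∅/ ok → well-formed

yes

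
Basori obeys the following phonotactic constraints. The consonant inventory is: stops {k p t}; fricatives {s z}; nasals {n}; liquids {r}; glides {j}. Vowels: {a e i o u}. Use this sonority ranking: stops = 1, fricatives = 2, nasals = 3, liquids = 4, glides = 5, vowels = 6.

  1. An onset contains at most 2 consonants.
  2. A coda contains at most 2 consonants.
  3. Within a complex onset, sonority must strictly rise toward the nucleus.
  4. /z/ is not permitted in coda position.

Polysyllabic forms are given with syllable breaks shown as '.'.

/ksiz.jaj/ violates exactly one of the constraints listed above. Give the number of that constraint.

4

/ksiz.jaj/: syllable 1 coda contains /z/.
This is a violation of constraint 4: "/z/ is not permitted in coda position."
The remaining constraints (1, 2, 3) are satisfied.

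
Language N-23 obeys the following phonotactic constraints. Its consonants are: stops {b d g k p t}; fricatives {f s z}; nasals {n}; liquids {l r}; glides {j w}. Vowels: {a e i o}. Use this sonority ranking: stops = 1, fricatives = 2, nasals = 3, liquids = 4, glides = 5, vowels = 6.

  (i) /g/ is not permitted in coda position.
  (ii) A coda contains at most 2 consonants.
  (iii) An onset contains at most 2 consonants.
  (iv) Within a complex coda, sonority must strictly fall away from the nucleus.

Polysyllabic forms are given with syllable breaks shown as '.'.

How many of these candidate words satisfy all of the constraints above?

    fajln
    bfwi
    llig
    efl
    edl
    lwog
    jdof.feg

0

fajln — violates constraint (ii): syllable 1 coda /jln/ has 3 consonants (> 2) → phonotactically illegal
bfwi — violates constraint (iii): syllable 1 onset /bfw/ has 3 consonants (> 2) → phonotactically illegal
llig — violates constraint (i): syllable 1 coda contains /g/ → phonotactically illegal
efl — violates constraint (iv): syllable 1 coda /fl/: /f/ (fricative, 2) → /l/ (liquid, 4) does not fall → phonotactically illegal
edl — violates constraint (iv): syllable 1 coda /dl/: /d/ (stop, 1) → /l/ (liquid, 4) does not fall → phonotactically illegal
lwog — violates constraint (i): syllable 1 coda contains /g/ → phonotactically illegal
jdof.feg — violates constraint (i): syllable 2 coda contains /g/ → phonotactically illegal
No form is phonotactically legal → 0.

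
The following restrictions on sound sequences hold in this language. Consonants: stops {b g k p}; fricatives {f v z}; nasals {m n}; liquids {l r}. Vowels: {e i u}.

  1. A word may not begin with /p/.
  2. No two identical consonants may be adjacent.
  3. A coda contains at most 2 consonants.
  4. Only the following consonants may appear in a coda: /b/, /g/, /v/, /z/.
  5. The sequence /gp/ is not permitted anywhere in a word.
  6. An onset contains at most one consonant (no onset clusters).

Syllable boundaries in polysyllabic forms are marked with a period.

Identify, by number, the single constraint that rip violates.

rip: syllable 1 coda contains /p/, which is not a licensed coda consonant.
This is a violation of constraint 4: "Only the following consonants may appear in a coda: /b/, /g/, /v/, /z/."
The remaining constraints (1, 2, 3, 5, 6) are satisfied.

4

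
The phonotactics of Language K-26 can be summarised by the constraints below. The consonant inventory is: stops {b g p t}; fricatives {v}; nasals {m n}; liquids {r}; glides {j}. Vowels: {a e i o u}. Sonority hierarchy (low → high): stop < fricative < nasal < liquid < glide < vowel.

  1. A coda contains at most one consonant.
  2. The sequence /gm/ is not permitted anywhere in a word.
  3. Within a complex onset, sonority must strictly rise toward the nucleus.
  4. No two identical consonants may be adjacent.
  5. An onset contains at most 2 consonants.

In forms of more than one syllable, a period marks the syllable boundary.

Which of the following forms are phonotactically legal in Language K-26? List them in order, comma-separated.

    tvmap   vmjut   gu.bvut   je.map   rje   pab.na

gu.bvut, je.map, rje, pab.na

tvmap — violates constraint 5: syllable 1 onset /tvm/ has 3 consonants (> 2) → phonotactically illegal
vmjut — violates constraint 5: syllable 1 onset /vmj/ has 3 consonants (> 2) → phonotactically illegal
gu.bvut — σ1 onset /g/, coda /∅/ ok; σ2 onset /bv/ (1→2 rises), coda /t/ ok → phonotactically legal
je.map — σ1 onset /j/, coda /∅/ ok; σ2 onset /m/, coda /p/ ok → phonotactically legal
rje — σ1 onset /rj/ (4→5 rises), coda /∅/ ok → phonotactically legal
pab.na — σ1 onset /p/, coda /b/ ok; σ2 onset /n/, coda /∅/ ok → phonotactically legal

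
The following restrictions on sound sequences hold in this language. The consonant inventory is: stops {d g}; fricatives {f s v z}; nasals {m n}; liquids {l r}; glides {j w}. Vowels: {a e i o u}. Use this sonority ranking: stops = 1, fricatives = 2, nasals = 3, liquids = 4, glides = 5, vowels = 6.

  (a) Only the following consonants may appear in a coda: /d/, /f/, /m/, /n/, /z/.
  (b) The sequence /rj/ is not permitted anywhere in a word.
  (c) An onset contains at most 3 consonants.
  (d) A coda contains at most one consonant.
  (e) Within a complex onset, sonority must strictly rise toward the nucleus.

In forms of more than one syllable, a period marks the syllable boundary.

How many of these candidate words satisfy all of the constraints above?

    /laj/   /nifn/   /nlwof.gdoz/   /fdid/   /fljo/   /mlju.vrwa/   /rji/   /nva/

2

/laj/ — violates constraint (a): syllable 1 coda contains /j/, which is not a licensed coda consonant → ill-formed
/nifn/ — violates constraint (d): syllable 1 coda /fn/ has 2 consonants (> 1) → ill-formed
/nlwof.gdoz/ — violates constraint (e): syllable 2 onset /gd/: /g/ (stop, 1) → /d/ (stop, 1) does not rise → ill-formed
/fdid/ — violates constraint (e): syllable 1 onset /fd/: /f/ (fricative, 2) → /d/ (stop, 1) does not rise → ill-formed
/fljo/ — σ1 onset /flj/ (2→4→5 rises), coda /∅/ ok → well-formed
/mlju.vrwa/ — σ1 onset /mlj/ (3→4→5 rises), coda /∅/ ok; σ2 onset /vrw/ (2→4→5 rises), coda /∅/ ok → well-formed
/rji/ — violates constraint (b): contains banned sequence /rj/ → ill-formed
/nva/ — violates constraint (e): syllable 1 onset /nv/: /n/ (nasal, 3) → /v/ (fricative, 2) does not rise → ill-formed
Well-formed: /fljo/, /mlju.vrwa/ → 2.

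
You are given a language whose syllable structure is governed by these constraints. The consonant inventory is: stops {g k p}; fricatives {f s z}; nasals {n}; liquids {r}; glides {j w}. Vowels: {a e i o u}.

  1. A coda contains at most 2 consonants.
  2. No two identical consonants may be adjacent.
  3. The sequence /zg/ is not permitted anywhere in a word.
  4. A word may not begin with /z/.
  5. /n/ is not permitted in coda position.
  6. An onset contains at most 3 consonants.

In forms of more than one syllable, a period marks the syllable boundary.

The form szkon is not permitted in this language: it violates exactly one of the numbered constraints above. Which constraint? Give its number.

szkon: syllable 1 coda contains /n/.
This is a violation of constraint 5: "/n/ is not permitted in coda position."
The remaining constraints (1, 2, 3, 4, 6) are satisfied.

5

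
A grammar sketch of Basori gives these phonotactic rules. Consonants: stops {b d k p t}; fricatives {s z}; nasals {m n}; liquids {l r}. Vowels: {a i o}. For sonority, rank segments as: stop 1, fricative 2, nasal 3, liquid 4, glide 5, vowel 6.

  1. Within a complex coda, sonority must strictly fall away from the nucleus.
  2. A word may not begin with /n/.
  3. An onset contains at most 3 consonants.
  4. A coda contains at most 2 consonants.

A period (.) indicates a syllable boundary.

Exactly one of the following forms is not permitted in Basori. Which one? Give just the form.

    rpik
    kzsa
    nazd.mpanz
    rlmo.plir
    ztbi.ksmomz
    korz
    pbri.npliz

rpik — σ1 onset /rp/ (2C), coda /k/ ok → permitted
kzsa — σ1 onset /kzs/ (3C), coda /∅/ ok → permitted
nazd.mpanz — violates constraint 2: word begins with /n/ → not permitted
rlmo.plir — σ1 onset /rlm/ (3C), coda /∅/ ok; σ2 onset /pl/ (2C), coda /r/ ok → permitted
ztbi.ksmomz — σ1 onset /ztb/ (3C), coda /∅/ ok; σ2 onset /ksm/ (3C), coda /mz/ (3→2 falls) ok → permitted
korz — σ1 onset /k/, coda /rz/ (4→2 falls) ok → permitted
pbri.npliz — σ1 onset /pbr/ (3C), coda /∅/ ok; σ2 onset /npl/ (3C), coda /z/ ok → permitted

nazd.mpanz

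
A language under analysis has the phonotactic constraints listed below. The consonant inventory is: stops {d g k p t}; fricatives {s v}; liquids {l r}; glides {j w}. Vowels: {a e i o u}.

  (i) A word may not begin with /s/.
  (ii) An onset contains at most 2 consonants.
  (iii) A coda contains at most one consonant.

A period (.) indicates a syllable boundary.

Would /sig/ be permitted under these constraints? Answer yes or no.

/sig/ — violates constraint (i): word begins with /s/ → not permitted

no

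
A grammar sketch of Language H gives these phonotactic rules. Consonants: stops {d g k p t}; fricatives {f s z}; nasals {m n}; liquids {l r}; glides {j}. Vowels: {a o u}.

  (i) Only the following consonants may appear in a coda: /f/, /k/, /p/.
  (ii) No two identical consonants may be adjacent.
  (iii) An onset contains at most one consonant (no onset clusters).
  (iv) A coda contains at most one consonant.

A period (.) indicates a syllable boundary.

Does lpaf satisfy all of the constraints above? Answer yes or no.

lpaf — violates constraint (iii): syllable 1 onset /lp/ has 2 consonants (> 1) → ill-formed

no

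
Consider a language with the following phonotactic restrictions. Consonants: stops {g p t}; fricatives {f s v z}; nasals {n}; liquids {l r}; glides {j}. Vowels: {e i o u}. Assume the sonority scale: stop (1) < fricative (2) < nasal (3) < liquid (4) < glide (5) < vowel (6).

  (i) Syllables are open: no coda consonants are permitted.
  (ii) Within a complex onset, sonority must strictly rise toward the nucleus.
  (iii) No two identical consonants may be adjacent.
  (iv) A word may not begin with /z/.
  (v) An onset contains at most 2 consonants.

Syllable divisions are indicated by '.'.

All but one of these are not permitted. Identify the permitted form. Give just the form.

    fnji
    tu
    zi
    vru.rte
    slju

fnji — violates constraint (v): syllable 1 onset /fnj/ has 3 consonants (> 2) → not permitted
tu — σ1 onset /t/, coda /∅/ ok → permitted
zi — violates constraint (iv): word begins with /z/ → not permitted
vru.rte — violates constraint (ii): syllable 2 onset /rt/: /r/ (liquid, 4) → /t/ (stop, 1) does not rise → not permitted
slju — violates constraint (v): syllable 1 onset /slj/ has 3 consonants (> 2) → not permitted

tu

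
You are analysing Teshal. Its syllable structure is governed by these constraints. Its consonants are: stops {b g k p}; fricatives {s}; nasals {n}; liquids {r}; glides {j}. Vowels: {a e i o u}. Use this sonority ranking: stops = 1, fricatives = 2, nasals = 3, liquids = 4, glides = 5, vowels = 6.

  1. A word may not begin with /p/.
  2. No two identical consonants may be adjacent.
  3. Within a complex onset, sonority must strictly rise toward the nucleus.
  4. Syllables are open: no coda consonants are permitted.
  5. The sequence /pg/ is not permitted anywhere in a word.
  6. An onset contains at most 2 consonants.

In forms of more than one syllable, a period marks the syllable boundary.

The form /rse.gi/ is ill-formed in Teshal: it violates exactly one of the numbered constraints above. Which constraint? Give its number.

3

/rse.gi/: syllable 1 onset /rs/: /r/ (liquid, 4) → /s/ (fricative, 2) does not rise.
This is a violation of constraint 3: "Within a complex onset, sonority must strictly rise toward the nucleus."
The remaining constraints (1, 2, 4, 5, 6) are satisfied.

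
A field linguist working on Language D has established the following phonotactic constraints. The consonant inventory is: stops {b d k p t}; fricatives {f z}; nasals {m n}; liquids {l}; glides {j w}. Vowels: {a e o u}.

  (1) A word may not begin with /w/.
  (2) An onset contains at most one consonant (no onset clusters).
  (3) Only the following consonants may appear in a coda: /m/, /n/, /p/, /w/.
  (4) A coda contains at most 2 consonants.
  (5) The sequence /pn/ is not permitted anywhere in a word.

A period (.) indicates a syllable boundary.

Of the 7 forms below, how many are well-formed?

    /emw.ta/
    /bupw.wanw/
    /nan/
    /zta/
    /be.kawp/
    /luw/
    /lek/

5

/emw.ta/ — σ1 onset /∅/, coda /mw/ (2C) ok; σ2 onset /t/, coda /∅/ ok → well-formed
/bupw.wanw/ — σ1 onset /b/, coda /pw/ (2C) ok; σ2 onset /w/, coda /nw/ (2C) ok → well-formed
/nan/ — σ1 onset /n/, coda /n/ ok → well-formed
/zta/ — violates constraint 2: syllable 1 onset /zt/ has 2 consonants (> 1) → ill-formed
/be.kawp/ — σ1 onset /b/, coda /∅/ ok; σ2 onset /k/, coda /wp/ (2C) ok → well-formed
/luw/ — σ1 onset /l/, coda /w/ ok → well-formed
/lek/ — violates constraint 3: syllable 1 coda contains /k/, which is not a licensed coda consonant → ill-formed
Well-formed: /emw.ta/, /bupw.wanw/, /nan/, /be.kawp/, /luw/ → 5.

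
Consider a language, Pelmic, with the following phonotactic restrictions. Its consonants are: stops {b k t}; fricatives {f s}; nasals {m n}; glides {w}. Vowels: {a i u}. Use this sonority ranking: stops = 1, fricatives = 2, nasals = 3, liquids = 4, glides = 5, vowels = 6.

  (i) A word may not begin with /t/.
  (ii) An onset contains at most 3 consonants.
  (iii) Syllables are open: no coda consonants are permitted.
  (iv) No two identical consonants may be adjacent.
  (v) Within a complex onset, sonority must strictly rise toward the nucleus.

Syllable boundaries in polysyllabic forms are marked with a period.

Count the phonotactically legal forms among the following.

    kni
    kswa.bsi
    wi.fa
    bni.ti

kni — σ1 onset /kn/ (1→3 rises), coda /∅/ ok → phonotactically legal
kswa.bsi — σ1 onset /ksw/ (1→2→5 rises), coda /∅/ ok; σ2 onset /bs/ (1→2 rises), coda /∅/ ok → phonotactically legal
wi.fa — σ1 onset /w/, coda /∅/ ok; σ2 onset /f/, coda /∅/ ok → phonotactically legal
bni.ti — σ1 onset /bn/ (1→3 rises), coda /∅/ ok; σ2 onset /t/, coda /∅/ ok → phonotactically legal
Phonotactically legal: kni, kswa.bsi, wi.fa, bni.ti → 4.

4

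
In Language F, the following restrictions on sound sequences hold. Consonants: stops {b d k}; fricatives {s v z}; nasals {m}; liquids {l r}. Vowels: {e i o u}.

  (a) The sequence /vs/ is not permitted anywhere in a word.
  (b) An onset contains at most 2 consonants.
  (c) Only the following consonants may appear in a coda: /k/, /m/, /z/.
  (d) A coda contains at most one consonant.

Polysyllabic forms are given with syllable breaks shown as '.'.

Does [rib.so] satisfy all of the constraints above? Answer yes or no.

no

[rib.so] — violates constraint (c): syllable 1 coda contains /b/, which is not a licensed coda consonant → not permitted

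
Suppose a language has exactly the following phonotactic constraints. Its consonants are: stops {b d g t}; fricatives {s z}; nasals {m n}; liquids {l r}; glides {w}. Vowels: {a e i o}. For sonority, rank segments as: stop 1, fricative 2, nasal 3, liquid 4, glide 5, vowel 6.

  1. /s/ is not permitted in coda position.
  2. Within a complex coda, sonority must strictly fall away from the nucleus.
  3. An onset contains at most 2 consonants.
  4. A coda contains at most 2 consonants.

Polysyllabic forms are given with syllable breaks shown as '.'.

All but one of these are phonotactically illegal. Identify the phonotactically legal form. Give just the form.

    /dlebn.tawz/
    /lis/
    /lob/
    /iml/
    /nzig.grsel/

/lob/

/dlebn.tawz/ — violates constraint 2: syllable 1 coda /bn/: /b/ (stop, 1) → /n/ (nasal, 3) does not fall → phonotactically illegal
/lis/ — violates constraint 1: syllable 1 coda contains /s/ → phonotactically illegal
/lob/ — σ1 onset /l/, coda /b/ ok → phonotactically legal
/iml/ — violates constraint 2: syllable 1 coda /ml/: /m/ (nasal, 3) → /l/ (liquid, 4) does not fall → phonotactically illegal
/nzig.grsel/ — violates constraint 3: syllable 2 onset /grs/ has 3 consonants (> 2) → phonotactically illegal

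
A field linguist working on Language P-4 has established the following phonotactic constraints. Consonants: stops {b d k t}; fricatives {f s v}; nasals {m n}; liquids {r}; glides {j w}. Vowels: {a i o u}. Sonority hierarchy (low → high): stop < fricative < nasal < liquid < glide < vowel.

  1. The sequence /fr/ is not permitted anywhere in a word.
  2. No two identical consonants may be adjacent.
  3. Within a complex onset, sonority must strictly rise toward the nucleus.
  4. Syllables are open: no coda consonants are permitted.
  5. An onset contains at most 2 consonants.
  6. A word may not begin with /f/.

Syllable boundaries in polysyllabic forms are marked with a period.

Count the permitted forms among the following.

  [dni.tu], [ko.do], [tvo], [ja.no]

[dni.tu] — σ1 onset /dn/ (1→3 rises), coda /∅/ ok; σ2 onset /t/, coda /∅/ ok → permitted
[ko.do] — σ1 onset /k/, coda /∅/ ok; σ2 onset /d/, coda /∅/ ok → permitted
[tvo] — σ1 onset /tv/ (1→2 rises), coda /∅/ ok → permitted
[ja.no] — σ1 onset /j/, coda /∅/ ok; σ2 onset /n/, coda /∅/ ok → permitted
Permitted: [dni.tu], [ko.do], [tvo], [ja.no] → 4.

4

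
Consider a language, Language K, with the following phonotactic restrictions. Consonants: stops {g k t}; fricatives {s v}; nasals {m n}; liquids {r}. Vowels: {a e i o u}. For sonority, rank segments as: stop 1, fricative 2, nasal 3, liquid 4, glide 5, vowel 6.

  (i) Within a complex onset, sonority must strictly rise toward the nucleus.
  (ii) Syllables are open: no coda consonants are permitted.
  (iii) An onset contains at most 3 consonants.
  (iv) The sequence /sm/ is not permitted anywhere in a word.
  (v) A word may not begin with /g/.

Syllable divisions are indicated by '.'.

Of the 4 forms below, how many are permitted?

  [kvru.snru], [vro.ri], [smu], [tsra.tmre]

[kvru.snru] — σ1 onset /kvr/ (1→2→4 rises), coda /∅/ ok; σ2 onset /snr/ (2→3→4 rises), coda /∅/ ok → permitted
[vro.ri] — σ1 onset /vr/ (2→4 rises), coda /∅/ ok; σ2 onset /r/, coda /∅/ ok → permitted
[smu] — violates constraint (iv): contains banned sequence /sm/ → not permitted
[tsra.tmre] — σ1 onset /tsr/ (1→2→4 rises), coda /∅/ ok; σ2 onset /tmr/ (1→3→4 rises), coda /∅/ ok → permitted
Permitted: [kvru.snru], [vro.ri], [tsra.tmre] → 3.

3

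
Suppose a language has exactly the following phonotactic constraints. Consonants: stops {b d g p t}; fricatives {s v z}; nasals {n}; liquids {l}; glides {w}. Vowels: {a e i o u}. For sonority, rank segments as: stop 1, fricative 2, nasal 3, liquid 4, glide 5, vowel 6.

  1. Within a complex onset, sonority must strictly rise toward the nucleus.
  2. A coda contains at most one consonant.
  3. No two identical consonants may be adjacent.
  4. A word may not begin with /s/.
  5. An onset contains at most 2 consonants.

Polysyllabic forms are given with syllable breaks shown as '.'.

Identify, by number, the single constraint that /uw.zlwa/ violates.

5

/uw.zlwa/: syllable 2 onset /zlw/ has 3 consonants (> 2).
This is a violation of constraint 5: "An onset contains at most 2 consonants."
The remaining constraints (1, 2, 3, 4) are satisfied.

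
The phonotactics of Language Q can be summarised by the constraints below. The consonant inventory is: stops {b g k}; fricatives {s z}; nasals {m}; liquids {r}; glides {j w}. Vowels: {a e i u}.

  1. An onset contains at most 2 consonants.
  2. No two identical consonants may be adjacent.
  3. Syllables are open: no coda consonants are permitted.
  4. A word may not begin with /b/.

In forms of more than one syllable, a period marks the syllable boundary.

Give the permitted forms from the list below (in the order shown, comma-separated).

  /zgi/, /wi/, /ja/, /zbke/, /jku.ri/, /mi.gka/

/zgi/ — σ1 onset /zg/ (2C), coda /∅/ ok → permitted
/wi/ — σ1 onset /w/, coda /∅/ ok → permitted
/ja/ — σ1 onset /j/, coda /∅/ ok → permitted
/zbke/ — violates constraint 1: syllable 1 onset /zbk/ has 3 consonants (> 2) → not permitted
/jku.ri/ — σ1 onset /jk/ (2C), coda /∅/ ok; σ2 onset /r/, coda /∅/ ok → permitted
/mi.gka/ — σ1 onset /m/, coda /∅/ ok; σ2 onset /gk/ (2C), coda /∅/ ok → permitted

/zgi/, /wi/, /ja/, /jku.ri/, /mi.gka/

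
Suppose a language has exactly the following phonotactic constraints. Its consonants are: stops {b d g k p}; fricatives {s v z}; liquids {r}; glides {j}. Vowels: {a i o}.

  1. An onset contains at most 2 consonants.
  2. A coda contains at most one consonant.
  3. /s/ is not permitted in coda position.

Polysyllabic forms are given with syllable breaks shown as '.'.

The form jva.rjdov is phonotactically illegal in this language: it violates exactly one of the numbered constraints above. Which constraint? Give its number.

jva.rjdov: syllable 2 onset /rjd/ has 3 consonants (> 2).
This is a violation of constraint 1: "An onset contains at most 2 consonants."
The remaining constraints (2, 3) are satisfied.

1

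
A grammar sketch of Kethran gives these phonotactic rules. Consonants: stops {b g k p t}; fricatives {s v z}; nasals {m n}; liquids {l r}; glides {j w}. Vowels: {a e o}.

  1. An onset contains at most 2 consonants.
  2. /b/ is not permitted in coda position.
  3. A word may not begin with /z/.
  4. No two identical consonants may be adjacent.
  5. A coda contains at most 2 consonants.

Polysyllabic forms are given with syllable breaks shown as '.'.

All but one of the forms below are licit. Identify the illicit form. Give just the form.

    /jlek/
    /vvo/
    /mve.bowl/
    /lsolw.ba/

/jlek/ — σ1 onset /jl/ (2C), coda /k/ ok → licit
/vvo/ — violates constraint 4: adjacent identical consonants /vv/ → illicit
/mve.bowl/ — σ1 onset /mv/ (2C), coda /∅/ ok; σ2 onset /b/, coda /wl/ (2C) ok → licit
/lsolw.ba/ — σ1 onset /ls/ (2C), coda /lw/ (2C) ok; σ2 onset /b/, coda /∅/ ok → licit

/vvo/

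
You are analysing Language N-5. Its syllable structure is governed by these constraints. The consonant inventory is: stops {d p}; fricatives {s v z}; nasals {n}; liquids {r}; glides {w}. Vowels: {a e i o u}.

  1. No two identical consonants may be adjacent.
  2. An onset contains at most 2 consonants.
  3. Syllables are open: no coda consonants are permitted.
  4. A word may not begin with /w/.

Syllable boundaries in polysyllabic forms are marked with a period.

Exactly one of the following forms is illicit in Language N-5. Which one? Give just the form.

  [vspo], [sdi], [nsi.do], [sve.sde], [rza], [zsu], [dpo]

[vspo] — violates constraint 2: syllable 1 onset /vsp/ has 3 consonants (> 2) → illicit
[sdi] — σ1 onset /sd/ (2C), coda /∅/ ok → licit
[nsi.do] — σ1 onset /ns/ (2C), coda /∅/ ok; σ2 onset /d/, coda /∅/ ok → licit
[sve.sde] — σ1 onset /sv/ (2C), coda /∅/ ok; σ2 onset /sd/ (2C), coda /∅/ ok → licit
[rza] — σ1 onset /rz/ (2C), coda /∅/ ok → licit
[zsu] — σ1 onset /zs/ (2C), coda /∅/ ok → licit
[dpo] — σ1 onset /dp/ (2C), coda /∅/ ok → licit

[vspo]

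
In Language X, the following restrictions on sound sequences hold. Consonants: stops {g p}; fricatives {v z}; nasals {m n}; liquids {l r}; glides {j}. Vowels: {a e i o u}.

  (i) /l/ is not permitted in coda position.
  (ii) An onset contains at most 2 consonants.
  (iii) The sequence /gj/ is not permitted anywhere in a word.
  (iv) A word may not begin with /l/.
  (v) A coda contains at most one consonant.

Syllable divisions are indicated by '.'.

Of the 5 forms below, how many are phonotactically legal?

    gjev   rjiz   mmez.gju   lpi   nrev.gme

gjev — violates constraint (iii): contains banned sequence /gj/ → phonotactically illegal
rjiz — σ1 onset /rj/ (2C), coda /z/ ok → phonotactically legal
mmez.gju — violates constraint (iii): contains banned sequence /gj/ → phonotactically illegal
lpi — violates constraint (iv): word begins with /l/ → phonotactically illegal
nrev.gme — σ1 onset /nr/ (2C), coda /v/ ok; σ2 onset /gm/ (2C), coda /∅/ ok → phonotactically legal
Phonotactically legal: rjiz, nrev.gme → 2.

2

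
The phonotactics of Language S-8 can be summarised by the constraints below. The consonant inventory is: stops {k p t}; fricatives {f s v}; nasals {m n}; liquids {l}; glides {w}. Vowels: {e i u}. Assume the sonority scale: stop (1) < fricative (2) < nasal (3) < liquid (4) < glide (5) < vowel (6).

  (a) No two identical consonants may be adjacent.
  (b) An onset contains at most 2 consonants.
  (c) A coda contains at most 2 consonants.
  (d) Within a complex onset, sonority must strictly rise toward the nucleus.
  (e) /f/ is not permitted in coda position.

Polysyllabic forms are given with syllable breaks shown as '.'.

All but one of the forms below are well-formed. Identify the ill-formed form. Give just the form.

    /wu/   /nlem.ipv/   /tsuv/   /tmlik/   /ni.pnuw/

/tmlik/

/wu/ — σ1 onset /w/, coda /∅/ ok → well-formed
/nlem.ipv/ — σ1 onset /nl/ (3→4 rises), coda /m/ ok; σ2 onset /∅/, coda /pv/ (2C) ok → well-formed
/tsuv/ — σ1 onset /ts/ (1→2 rises), coda /v/ ok → well-formed
/tmlik/ — violates constraint (b): syllable 1 onset /tml/ has 3 consonants (> 2) → ill-formed
/ni.pnuw/ — σ1 onset /n/, coda /∅/ ok; σ2 onset /pn/ (1→3 rises), coda /w/ ok → well-formed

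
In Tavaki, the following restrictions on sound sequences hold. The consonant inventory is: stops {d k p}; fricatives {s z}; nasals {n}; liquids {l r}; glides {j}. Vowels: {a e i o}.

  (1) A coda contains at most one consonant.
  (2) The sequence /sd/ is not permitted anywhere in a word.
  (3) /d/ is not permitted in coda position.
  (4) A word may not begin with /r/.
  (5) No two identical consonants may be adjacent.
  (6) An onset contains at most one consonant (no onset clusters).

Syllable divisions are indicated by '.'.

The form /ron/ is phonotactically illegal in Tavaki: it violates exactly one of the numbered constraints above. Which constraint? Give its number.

/ron/: word begins with /r/.
This is a violation of constraint 4: "A word may not begin with /r/."
The remaining constraints (1, 2, 3, 5, 6) are satisfied.

4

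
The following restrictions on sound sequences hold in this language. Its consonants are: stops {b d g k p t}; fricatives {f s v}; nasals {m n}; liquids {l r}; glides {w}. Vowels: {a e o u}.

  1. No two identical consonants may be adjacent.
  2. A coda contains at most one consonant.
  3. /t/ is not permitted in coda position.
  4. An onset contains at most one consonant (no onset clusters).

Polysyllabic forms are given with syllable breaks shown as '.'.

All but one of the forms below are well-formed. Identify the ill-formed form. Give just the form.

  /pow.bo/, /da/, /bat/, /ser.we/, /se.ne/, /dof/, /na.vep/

/bat/

/pow.bo/ — σ1 onset /p/, coda /w/ ok; σ2 onset /b/, coda /∅/ ok → well-formed
/da/ — σ1 onset /d/, coda /∅/ ok → well-formed
/bat/ — violates constraint 3: syllable 1 coda contains /t/ → ill-formed
/ser.we/ — σ1 onset /s/, coda /r/ ok; σ2 onset /w/, coda /∅/ ok → well-formed
/se.ne/ — σ1 onset /s/, coda /∅/ ok; σ2 onset /n/, coda /∅/ ok → well-formed
/dof/ — σ1 onset /d/, coda /f/ ok → well-formed
/na.vep/ — σ1 onset /n/, coda /∅/ ok; σ2 onset /v/, coda /p/ ok → well-formed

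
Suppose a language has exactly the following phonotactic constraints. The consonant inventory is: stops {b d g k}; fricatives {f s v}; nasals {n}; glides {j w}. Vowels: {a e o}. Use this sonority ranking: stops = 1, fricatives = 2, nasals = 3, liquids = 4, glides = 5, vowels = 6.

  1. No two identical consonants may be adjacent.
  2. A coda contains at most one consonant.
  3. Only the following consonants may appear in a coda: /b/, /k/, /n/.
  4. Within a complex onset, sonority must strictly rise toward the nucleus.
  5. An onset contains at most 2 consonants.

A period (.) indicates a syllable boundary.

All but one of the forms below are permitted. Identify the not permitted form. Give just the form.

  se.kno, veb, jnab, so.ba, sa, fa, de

se.kno — σ1 onset /s/, coda /∅/ ok; σ2 onset /kn/ (1→3 rises), coda /∅/ ok → permitted
veb — σ1 onset /v/, coda /b/ ok → permitted
jnab — violates constraint 4: syllable 1 onset /jn/: /j/ (glide, 5) → /n/ (nasal, 3) does not rise → not permitted
so.ba — σ1 onset /s/, coda /∅/ ok; σ2 onset /b/, coda /∅/ ok → permitted
sa — σ1 onset /s/, coda /∅/ ok → permitted
fa — σ1 onset /f/, coda /∅/ ok → permitted
de — σ1 onset /d/, coda /∅/ ok → permitted

jnab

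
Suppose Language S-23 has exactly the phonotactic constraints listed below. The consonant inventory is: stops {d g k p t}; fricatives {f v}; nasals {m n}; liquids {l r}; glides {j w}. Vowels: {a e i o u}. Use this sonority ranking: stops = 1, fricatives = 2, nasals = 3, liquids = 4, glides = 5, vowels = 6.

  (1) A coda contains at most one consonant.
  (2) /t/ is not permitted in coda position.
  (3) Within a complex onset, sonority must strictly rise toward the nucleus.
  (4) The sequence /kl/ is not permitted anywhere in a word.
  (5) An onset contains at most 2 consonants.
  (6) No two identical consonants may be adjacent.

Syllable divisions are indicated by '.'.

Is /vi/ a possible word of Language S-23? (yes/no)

yes

/vi/ — σ1 onset /v/, coda /∅/ ok → permitted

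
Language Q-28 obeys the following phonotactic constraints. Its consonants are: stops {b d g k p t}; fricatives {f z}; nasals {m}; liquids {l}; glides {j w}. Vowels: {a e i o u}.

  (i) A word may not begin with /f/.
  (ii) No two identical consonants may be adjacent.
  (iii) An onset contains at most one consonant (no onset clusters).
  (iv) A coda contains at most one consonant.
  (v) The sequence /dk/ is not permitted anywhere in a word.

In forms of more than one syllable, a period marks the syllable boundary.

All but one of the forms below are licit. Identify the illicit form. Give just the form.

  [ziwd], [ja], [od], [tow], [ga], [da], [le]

[ziwd]

[ziwd] — violates constraint (iv): syllable 1 coda /wd/ has 2 consonants (> 1) → illicit
[ja] — σ1 onset /j/, coda /∅/ ok → licit
[od] — σ1 onset /∅/, coda /d/ ok → licit
[tow] — σ1 onset /t/, coda /w/ ok → licit
[ga] — σ1 onset /g/, coda /∅/ ok → licit
[da] — σ1 onset /d/, coda /∅/ ok → licit
[le] — σ1 onset /l/, coda /∅/ ok → licit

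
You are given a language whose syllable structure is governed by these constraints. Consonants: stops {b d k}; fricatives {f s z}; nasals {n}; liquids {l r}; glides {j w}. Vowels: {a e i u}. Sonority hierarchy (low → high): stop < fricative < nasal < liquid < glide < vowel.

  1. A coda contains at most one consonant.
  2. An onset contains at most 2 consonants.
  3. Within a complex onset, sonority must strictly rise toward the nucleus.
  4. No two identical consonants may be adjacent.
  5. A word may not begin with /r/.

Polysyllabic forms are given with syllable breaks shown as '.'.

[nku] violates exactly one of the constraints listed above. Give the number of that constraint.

3

[nku]: syllable 1 onset /nk/: /n/ (nasal, 3) → /k/ (stop, 1) does not rise.
This is a violation of constraint 3: "Within a complex onset, sonority must strictly rise toward the nucleus."
The remaining constraints (1, 2, 4, 5) are satisfied.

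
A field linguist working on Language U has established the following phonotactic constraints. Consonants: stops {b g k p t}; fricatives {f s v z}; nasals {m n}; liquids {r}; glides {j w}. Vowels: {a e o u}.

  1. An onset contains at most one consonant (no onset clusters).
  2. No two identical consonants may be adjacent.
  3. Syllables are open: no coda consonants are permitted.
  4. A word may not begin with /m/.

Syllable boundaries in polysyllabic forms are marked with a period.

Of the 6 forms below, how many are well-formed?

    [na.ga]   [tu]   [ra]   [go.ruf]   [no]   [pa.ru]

[na.ga] — σ1 onset /n/, coda /∅/ ok; σ2 onset /g/, coda /∅/ ok → well-formed
[tu] — σ1 onset /t/, coda /∅/ ok → well-formed
[ra] — σ1 onset /r/, coda /∅/ ok → well-formed
[go.ruf] — violates constraint 3: syllable 2 coda /f/ has 1 consonant (> 0) → ill-formed
[no] — σ1 onset /n/, coda /∅/ ok → well-formed
[pa.ru] — σ1 onset /p/, coda /∅/ ok; σ2 onset /r/, coda /∅/ ok → well-formed
Well-formed: [na.ga], [tu], [ra], [no], [pa.ru] → 5.

5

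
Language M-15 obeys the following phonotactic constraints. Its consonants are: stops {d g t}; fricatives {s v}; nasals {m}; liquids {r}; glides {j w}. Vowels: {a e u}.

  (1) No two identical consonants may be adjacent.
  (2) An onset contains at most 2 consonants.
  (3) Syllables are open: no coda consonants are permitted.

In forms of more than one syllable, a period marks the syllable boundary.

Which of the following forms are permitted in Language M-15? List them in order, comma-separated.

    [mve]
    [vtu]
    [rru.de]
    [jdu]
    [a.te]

[mve] — σ1 onset /mv/ (2C), coda /∅/ ok → permitted
[vtu] — σ1 onset /vt/ (2C), coda /∅/ ok → permitted
[rru.de] — violates constraint 1: adjacent identical consonants /rr/ → not permitted
[jdu] — σ1 onset /jd/ (2C), coda /∅/ ok → permitted
[a.te] — σ1 onset /∅/, coda /∅/ ok; σ2 onset /t/, coda /∅/ ok → permitted

[mve], [vtu], [jdu], [a.te]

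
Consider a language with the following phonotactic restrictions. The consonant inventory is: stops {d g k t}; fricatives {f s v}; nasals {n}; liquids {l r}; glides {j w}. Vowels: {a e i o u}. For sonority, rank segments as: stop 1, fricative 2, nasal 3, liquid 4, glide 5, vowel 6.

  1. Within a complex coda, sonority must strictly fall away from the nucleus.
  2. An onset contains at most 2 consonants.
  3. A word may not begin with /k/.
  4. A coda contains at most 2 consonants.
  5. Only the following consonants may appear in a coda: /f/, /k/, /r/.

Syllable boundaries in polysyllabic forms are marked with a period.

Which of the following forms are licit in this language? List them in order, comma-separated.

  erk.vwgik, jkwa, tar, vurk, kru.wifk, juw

tar, vurk

erk.vwgik — violates constraint 2: syllable 2 onset /vwg/ has 3 consonants (> 2) → illicit
jkwa — violates constraint 2: syllable 1 onset /jkw/ has 3 consonants (> 2) → illicit
tar — σ1 onset /t/, coda /r/ ok → licit
vurk — σ1 onset /v/, coda /rk/ (4→1 falls) ok → licit
kru.wifk — violates constraint 3: word begins with /k/ → illicit
juw — violates constraint 5: syllable 1 coda contains /w/, which is not a licensed coda consonant → illicit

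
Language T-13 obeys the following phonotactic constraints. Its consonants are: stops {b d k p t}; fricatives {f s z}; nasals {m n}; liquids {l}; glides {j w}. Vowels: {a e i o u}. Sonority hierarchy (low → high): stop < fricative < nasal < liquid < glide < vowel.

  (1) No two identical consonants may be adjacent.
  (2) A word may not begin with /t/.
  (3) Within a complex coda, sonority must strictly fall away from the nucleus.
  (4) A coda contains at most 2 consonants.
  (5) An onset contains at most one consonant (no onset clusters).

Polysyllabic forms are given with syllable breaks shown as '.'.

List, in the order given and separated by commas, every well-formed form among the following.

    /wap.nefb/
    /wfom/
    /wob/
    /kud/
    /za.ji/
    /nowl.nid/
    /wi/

/wap.nefb/ — σ1 onset /w/, coda /p/ ok; σ2 onset /n/, coda /fb/ (2→1 falls) ok → well-formed
/wfom/ — violates constraint 5: syllable 1 onset /wf/ has 2 consonants (> 1) → ill-formed
/wob/ — σ1 onset /w/, coda /b/ ok → well-formed
/kud/ — σ1 onset /k/, coda /d/ ok → well-formed
/za.ji/ — σ1 onset /z/, coda /∅/ ok; σ2 onset /j/, coda /∅/ ok → well-formed
/nowl.nid/ — σ1 onset /n/, coda /wl/ (5→4 falls) ok; σ2 onset /n/, coda /d/ ok → well-formed
/wi/ — σ1 onset /w/, coda /∅/ ok → well-formed

/wap.nefb/, /wob/, /kud/, /za.ji/, /nowl.nid/, /wi/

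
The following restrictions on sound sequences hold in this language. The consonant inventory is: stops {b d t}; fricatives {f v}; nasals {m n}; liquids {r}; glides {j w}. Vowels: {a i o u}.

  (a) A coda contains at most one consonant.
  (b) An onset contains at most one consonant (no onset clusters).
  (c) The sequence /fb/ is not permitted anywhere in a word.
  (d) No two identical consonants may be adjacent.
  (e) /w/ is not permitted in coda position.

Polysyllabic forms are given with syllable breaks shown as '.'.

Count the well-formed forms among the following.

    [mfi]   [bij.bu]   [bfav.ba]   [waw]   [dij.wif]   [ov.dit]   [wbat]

3

[mfi] — violates constraint (b): syllable 1 onset /mf/ has 2 consonants (> 1) → ill-formed
[bij.bu] — σ1 onset /b/, coda /j/ ok; σ2 onset /b/, coda /∅/ ok → well-formed
[bfav.ba] — violates constraint (b): syllable 1 onset /bf/ has 2 consonants (> 1) → ill-formed
[waw] — violates constraint (e): syllable 1 coda contains /w/ → ill-formed
[dij.wif] — σ1 onset /d/, coda /j/ ok; σ2 onset /w/, coda /f/ ok → well-formed
[ov.dit] — σ1 onset /∅/, coda /v/ ok; σ2 onset /d/, coda /t/ ok → well-formed
[wbat] — violates constraint (b): syllable 1 onset /wb/ has 2 consonants (> 1) → ill-formed
Well-formed: [bij.bu], [dij.wif], [ov.dit] → 3.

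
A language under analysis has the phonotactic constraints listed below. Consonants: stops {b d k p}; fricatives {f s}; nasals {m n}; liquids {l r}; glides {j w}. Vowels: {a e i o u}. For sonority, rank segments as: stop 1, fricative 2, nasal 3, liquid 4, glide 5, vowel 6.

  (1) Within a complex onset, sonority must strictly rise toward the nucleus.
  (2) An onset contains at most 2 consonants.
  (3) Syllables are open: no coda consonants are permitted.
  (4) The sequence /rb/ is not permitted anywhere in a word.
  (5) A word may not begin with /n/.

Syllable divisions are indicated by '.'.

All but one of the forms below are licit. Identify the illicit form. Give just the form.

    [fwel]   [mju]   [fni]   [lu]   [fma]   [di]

[fwel] — violates constraint 3: syllable 1 coda /l/ has 1 consonant (> 0) → illicit
[mju] — σ1 onset /mj/ (3→5 rises), coda /∅/ ok → licit
[fni] — σ1 onset /fn/ (2→3 rises), coda /∅/ ok → licit
[lu] — σ1 onset /l/, coda /∅/ ok → licit
[fma] — σ1 onset /fm/ (2→3 rises), coda /∅/ ok → licit
[di] — σ1 onset /d/, coda /∅/ ok → licit

[fwel]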